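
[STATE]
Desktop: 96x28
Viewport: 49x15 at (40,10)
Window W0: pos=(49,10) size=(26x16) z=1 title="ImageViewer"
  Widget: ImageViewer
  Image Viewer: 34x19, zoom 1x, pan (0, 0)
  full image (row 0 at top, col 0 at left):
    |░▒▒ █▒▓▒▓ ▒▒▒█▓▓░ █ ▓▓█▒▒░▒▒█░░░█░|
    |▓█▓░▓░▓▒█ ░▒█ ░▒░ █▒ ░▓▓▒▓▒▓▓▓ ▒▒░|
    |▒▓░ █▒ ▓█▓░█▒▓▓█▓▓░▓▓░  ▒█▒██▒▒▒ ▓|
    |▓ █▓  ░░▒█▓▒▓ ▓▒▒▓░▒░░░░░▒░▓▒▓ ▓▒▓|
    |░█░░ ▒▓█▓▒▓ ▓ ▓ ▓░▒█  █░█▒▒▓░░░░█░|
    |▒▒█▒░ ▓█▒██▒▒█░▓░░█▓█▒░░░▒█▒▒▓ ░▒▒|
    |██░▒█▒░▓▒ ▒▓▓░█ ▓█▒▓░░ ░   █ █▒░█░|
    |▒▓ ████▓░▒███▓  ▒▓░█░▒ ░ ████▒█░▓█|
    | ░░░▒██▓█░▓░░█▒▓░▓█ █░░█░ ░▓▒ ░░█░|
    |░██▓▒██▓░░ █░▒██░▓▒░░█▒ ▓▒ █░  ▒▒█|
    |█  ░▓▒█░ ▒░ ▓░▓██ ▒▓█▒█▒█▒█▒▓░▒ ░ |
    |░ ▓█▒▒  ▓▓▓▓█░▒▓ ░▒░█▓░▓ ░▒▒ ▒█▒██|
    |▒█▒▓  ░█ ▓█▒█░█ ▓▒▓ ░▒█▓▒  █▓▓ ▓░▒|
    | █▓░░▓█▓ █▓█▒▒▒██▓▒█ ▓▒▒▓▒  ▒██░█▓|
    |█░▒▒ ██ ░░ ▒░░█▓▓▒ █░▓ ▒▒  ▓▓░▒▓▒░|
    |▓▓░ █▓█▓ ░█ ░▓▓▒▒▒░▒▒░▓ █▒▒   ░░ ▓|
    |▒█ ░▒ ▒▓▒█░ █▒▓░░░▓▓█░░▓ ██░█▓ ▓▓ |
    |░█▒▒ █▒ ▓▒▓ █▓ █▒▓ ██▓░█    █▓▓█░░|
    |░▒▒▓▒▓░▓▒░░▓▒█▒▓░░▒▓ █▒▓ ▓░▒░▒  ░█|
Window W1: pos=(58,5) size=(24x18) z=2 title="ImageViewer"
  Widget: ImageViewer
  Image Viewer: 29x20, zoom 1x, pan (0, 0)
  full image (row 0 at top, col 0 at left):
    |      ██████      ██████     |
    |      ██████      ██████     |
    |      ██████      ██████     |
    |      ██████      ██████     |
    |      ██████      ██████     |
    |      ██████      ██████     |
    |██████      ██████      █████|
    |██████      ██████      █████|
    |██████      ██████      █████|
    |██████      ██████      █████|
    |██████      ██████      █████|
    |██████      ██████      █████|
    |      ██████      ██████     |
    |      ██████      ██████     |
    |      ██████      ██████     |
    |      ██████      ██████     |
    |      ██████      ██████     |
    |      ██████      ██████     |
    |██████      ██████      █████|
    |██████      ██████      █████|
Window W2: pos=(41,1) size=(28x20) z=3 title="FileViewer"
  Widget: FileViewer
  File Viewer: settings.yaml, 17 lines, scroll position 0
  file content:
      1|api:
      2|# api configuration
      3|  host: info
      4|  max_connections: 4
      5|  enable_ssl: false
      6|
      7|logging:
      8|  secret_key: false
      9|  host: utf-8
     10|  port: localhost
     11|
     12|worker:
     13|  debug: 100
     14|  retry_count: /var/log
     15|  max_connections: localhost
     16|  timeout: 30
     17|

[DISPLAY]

 ┃logging:                 ░┃██      ████┃       
 ┃  secret_key: false      ░┃██      ████┃       
 ┃  host: utf-8            ░┃██      ████┃       
 ┃  port: localhost        ░┃██      ████┃       
 ┃                         ░┃  ██████    ┃       
 ┃worker:                  ░┃  ██████    ┃       
 ┃  debug: 100             ░┃  ██████    ┃       
 ┃  retry_count: /var/log  ░┃  ██████    ┃       
 ┃  max_connections: localh░┃  ██████    ┃       
 ┃  timeout: 30            ▼┃  ██████    ┃       
 ┗━━━━━━━━━━━━━━━━━━━━━━━━━━┛██      ████┃       
         ┃ ░░░▒██▓┃      ██████      ████┃       
         ┃░██▓▒██▓┗━━━━━━━━━━━━━━━━━━━━━━┛       
         ┃█  ░▓▒█░ ▒░ ▓░▓██ ▒▓█▒█▒┃              
         ┃░ ▓█▒▒  ▓▓▓▓█░▒▓ ░▒░█▓░▓┃              


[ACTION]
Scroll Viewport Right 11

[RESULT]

ng:                 ░┃██      ████┃              
ret_key: false      ░┃██      ████┃              
t: utf-8            ░┃██      ████┃              
t: localhost        ░┃██      ████┃              
                    ░┃  ██████    ┃              
r:                  ░┃  ██████    ┃              
ug: 100             ░┃  ██████    ┃              
ry_count: /var/log  ░┃  ██████    ┃              
_connections: localh░┃  ██████    ┃              
eout: 30            ▼┃  ██████    ┃              
━━━━━━━━━━━━━━━━━━━━━┛██      ████┃              
  ┃ ░░░▒██▓┃      ██████      ████┃              
  ┃░██▓▒██▓┗━━━━━━━━━━━━━━━━━━━━━━┛              
  ┃█  ░▓▒█░ ▒░ ▓░▓██ ▒▓█▒█▒┃                     
  ┃░ ▓█▒▒  ▓▓▓▓█░▒▓ ░▒░█▓░▓┃                     


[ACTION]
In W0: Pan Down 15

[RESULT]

ng:                 ░┃██      ████┃              
ret_key: false      ░┃██      ████┃              
t: utf-8            ░┃██      ████┃              
t: localhost        ░┃██      ████┃              
                    ░┃  ██████    ┃              
r:                  ░┃  ██████    ┃              
ug: 100             ░┃  ██████    ┃              
ry_count: /var/log  ░┃  ██████    ┃              
_connections: localh░┃  ██████    ┃              
eout: 30            ▼┃  ██████    ┃              
━━━━━━━━━━━━━━━━━━━━━┛██      ████┃              
  ┃        ┃      ██████      ████┃              
  ┃        ┗━━━━━━━━━━━━━━━━━━━━━━┛              
  ┃                        ┃                     
  ┃                        ┃                     


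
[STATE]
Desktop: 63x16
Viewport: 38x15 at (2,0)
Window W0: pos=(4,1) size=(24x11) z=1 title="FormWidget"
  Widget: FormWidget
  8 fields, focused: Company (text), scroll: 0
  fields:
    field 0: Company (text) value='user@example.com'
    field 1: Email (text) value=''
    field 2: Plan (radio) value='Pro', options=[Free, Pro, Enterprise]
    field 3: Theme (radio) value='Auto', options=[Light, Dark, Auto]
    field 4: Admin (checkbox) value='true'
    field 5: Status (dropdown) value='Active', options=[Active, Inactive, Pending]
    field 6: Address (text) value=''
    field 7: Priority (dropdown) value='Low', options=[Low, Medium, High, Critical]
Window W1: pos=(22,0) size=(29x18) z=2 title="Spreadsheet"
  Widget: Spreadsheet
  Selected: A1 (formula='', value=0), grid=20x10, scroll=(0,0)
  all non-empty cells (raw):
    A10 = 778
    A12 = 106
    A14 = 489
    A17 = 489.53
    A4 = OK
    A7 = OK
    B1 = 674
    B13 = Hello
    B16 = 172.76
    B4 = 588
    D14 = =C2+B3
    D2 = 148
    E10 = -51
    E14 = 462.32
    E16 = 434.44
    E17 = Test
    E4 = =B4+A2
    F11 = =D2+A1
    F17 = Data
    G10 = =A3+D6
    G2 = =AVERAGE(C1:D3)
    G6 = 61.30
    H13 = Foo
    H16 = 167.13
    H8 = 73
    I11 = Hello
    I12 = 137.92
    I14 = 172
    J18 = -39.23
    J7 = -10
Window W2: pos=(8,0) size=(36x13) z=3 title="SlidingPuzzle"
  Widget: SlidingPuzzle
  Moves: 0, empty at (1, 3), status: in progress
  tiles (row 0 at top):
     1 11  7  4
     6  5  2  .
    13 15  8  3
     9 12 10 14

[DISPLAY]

      ┏━━━━━━━━━━━━━━━━━━━━━━━━━━━━━━━
  ┏━━━┃ SlidingPuzzle                 
  ┃ Fo┠───────────────────────────────
  ┠───┃┌────┬────┬────┬────┐          
  ┃> C┃│  1 │ 11 │  7 │  4 │          
  ┃  E┃├────┼────┼────┼────┤          
  ┃  P┃│  6 │  5 │  2 │    │          
  ┃  T┃├────┼────┼────┼────┤          
  ┃  A┃│ 13 │ 15 │  8 │  3 │          
  ┃  S┃├────┼────┼────┼────┤          
  ┃  A┃│  9 │ 12 │ 10 │ 14 │          
  ┗━━━┃└────┴────┴────┴────┘          
      ┗━━━━━━━━━━━━━━━━━━━━━━━━━━━━━━━
                    ┃  8        0     
                    ┃  9        0     


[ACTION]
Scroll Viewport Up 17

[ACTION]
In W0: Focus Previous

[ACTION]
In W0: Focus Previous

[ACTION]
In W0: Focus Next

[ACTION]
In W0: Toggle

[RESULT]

      ┏━━━━━━━━━━━━━━━━━━━━━━━━━━━━━━━
  ┏━━━┃ SlidingPuzzle                 
  ┃ Fo┠───────────────────────────────
  ┠───┃┌────┬────┬────┬────┐          
  ┃  C┃│  1 │ 11 │  7 │  4 │          
  ┃  E┃├────┼────┼────┼────┤          
  ┃  P┃│  6 │  5 │  2 │    │          
  ┃  T┃├────┼────┼────┼────┤          
  ┃  A┃│ 13 │ 15 │  8 │  3 │          
  ┃  S┃├────┼────┼────┼────┤          
  ┃  A┃│  9 │ 12 │ 10 │ 14 │          
  ┗━━━┃└────┴────┴────┴────┘          
      ┗━━━━━━━━━━━━━━━━━━━━━━━━━━━━━━━
                    ┃  8        0     
                    ┃  9        0     


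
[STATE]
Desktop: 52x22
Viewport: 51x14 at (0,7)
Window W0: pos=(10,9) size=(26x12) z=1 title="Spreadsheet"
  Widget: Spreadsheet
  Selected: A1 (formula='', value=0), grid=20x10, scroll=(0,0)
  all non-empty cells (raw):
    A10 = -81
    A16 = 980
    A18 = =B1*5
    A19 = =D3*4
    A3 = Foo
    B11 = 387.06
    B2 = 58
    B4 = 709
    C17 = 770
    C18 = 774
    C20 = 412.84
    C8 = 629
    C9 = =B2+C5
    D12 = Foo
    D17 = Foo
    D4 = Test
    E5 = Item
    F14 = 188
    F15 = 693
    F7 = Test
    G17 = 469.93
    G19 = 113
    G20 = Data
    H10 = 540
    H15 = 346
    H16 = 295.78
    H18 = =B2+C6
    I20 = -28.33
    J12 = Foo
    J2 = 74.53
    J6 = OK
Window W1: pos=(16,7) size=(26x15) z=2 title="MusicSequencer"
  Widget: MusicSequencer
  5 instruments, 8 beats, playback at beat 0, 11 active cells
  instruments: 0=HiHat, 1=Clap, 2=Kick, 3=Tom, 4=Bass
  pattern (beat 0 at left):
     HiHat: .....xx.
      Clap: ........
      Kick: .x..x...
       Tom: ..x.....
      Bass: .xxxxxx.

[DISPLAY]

                ┏━━━━━━━━━━━━━━━━━━━━━━━━┓         
                ┃ MusicSequencer         ┃         
          ┏━━━━━┠────────────────────────┨         
          ┃ Spre┃      ▼1234567          ┃         
          ┠─────┃ HiHat·····██·          ┃         
          ┃A1:  ┃  Clap········          ┃         
          ┃     ┃  Kick·█··█···          ┃         
          ┃-----┃   Tom··█·····          ┃         
          ┃  1  ┃  Bass·██████·          ┃         
          ┃  2  ┃                        ┃         
          ┃  3 F┃                        ┃         
          ┃  4  ┃                        ┃         
          ┃  5  ┃                        ┃         
          ┗━━━━━┃                        ┃         


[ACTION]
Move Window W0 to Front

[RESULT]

                ┏━━━━━━━━━━━━━━━━━━━━━━━━┓         
                ┃ MusicSequencer         ┃         
          ┏━━━━━━━━━━━━━━━━━━━━━━━━┓─────┨         
          ┃ Spreadsheet            ┃     ┃         
          ┠────────────────────────┨     ┃         
          ┃A1:                     ┃     ┃         
          ┃       A       B       C┃     ┃         
          ┃------------------------┃     ┃         
          ┃  1      [0]       0    ┃     ┃         
          ┃  2        0      58    ┃     ┃         
          ┃  3 Foo            0    ┃     ┃         
          ┃  4        0     709    ┃     ┃         
          ┃  5        0       0    ┃     ┃         
          ┗━━━━━━━━━━━━━━━━━━━━━━━━┛     ┃         


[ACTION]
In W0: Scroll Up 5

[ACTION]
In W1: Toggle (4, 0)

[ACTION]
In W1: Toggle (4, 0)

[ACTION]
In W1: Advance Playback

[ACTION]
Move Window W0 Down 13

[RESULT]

                ┏━━━━━━━━━━━━━━━━━━━━━━━━┓         
                ┃ MusicSequencer         ┃         
                ┠────────────────────────┨         
          ┏━━━━━━━━━━━━━━━━━━━━━━━━┓     ┃         
          ┃ Spreadsheet            ┃     ┃         
          ┠────────────────────────┨     ┃         
          ┃A1:                     ┃     ┃         
          ┃       A       B       C┃     ┃         
          ┃------------------------┃     ┃         
          ┃  1      [0]       0    ┃     ┃         
          ┃  2        0      58    ┃     ┃         
          ┃  3 Foo            0    ┃     ┃         
          ┃  4        0     709    ┃     ┃         
          ┃  5        0       0    ┃     ┃         


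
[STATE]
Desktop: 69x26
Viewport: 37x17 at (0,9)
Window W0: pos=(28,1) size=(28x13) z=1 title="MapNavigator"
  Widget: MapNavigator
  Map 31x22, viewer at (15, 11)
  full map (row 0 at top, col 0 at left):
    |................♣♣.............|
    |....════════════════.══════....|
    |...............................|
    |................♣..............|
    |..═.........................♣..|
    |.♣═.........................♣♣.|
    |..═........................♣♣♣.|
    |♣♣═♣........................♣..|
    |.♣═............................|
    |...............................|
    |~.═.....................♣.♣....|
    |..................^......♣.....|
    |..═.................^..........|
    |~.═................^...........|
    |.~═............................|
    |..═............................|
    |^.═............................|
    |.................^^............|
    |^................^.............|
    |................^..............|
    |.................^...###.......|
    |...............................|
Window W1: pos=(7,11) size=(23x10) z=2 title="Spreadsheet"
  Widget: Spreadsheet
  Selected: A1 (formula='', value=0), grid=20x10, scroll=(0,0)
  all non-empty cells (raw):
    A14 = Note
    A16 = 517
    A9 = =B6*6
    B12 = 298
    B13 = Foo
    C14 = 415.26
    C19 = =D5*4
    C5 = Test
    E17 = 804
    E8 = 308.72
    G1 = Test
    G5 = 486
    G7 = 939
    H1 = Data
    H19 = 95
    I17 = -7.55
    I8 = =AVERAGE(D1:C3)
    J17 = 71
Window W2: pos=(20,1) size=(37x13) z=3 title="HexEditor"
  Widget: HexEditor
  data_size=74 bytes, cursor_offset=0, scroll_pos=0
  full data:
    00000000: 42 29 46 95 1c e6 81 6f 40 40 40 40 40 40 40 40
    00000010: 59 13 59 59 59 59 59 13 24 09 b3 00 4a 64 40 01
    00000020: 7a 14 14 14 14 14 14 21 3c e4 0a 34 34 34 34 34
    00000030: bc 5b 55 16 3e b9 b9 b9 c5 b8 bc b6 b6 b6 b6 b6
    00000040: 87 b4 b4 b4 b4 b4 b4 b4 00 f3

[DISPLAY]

                    ┃                
                    ┃                
       ┏━━━━━━━━━━━━┃                
       ┃ Spreadsheet┃                
       ┠────────────┗━━━━━━━━━━━━━━━━
       ┃A1:                  ┃       
       ┃       A       B     ┃       
       ┃---------------------┃       
       ┃  1      [0]       0 ┃       
       ┃  2        0       0 ┃       
       ┃  3        0       0 ┃       
       ┗━━━━━━━━━━━━━━━━━━━━━┛       
                                     
                                     
                                     
                                     
                                     


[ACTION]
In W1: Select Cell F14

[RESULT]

                    ┃                
                    ┃                
       ┏━━━━━━━━━━━━┃                
       ┃ Spreadsheet┃                
       ┠────────────┗━━━━━━━━━━━━━━━━
       ┃F14:                 ┃       
       ┃       A       B     ┃       
       ┃---------------------┃       
       ┃  1        0       0 ┃       
       ┃  2        0       0 ┃       
       ┃  3        0       0 ┃       
       ┗━━━━━━━━━━━━━━━━━━━━━┛       
                                     
                                     
                                     
                                     
                                     


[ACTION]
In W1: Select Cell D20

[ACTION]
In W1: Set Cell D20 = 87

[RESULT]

                    ┃                
                    ┃                
       ┏━━━━━━━━━━━━┃                
       ┃ Spreadsheet┃                
       ┠────────────┗━━━━━━━━━━━━━━━━
       ┃D20: 87              ┃       
       ┃       A       B     ┃       
       ┃---------------------┃       
       ┃  1        0       0 ┃       
       ┃  2        0       0 ┃       
       ┃  3        0       0 ┃       
       ┗━━━━━━━━━━━━━━━━━━━━━┛       
                                     
                                     
                                     
                                     
                                     


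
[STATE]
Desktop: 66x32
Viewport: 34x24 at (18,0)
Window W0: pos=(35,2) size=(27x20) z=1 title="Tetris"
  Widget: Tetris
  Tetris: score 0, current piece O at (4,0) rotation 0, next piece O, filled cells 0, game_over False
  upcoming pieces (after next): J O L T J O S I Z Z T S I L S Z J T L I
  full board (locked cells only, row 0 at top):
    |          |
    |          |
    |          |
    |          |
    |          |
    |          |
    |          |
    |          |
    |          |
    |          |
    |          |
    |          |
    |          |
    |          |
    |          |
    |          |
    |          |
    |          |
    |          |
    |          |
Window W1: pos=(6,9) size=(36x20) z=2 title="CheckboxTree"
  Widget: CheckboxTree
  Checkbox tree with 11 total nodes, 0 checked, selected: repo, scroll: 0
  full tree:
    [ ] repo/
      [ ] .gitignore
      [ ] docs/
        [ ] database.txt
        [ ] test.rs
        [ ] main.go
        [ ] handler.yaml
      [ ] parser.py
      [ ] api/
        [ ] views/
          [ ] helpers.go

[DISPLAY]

                                  
                                  
                 ┏━━━━━━━━━━━━━━━━
                 ┃ Tetris         
                 ┠────────────────
                 ┃          │Next:
                 ┃          │▓▓   
                 ┃          │▓▓   
                 ┃          │     
━━━━━━━━━━━━━━━━━━━━━━━┓    │     
ee                     ┃    │     
───────────────────────┨    │Score
                       ┃    │0    
ignore                 ┃    │     
/                      ┃    │     
tabase.txt             ┃    │     
st.rs                  ┃    │     
in.go                  ┃    │     
ndler.yaml             ┃    │     
er.py                  ┃    │     
                       ┃    │     
ews/                   ┃━━━━━━━━━━
helpers.go             ┃          
                       ┃          


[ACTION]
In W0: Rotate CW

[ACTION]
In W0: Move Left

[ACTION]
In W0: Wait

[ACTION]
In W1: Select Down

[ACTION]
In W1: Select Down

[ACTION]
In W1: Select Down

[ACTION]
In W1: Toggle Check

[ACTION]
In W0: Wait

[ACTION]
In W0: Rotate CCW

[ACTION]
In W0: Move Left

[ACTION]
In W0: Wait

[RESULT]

                                  
                                  
                 ┏━━━━━━━━━━━━━━━━
                 ┃ Tetris         
                 ┠────────────────
                 ┃  ▓▓      │Next:
                 ┃          │▓▓   
                 ┃          │▓▓   
                 ┃          │     
━━━━━━━━━━━━━━━━━━━━━━━┓    │     
ee                     ┃    │     
───────────────────────┨    │Score
                       ┃    │0    
ignore                 ┃    │     
/                      ┃    │     
tabase.txt             ┃    │     
st.rs                  ┃    │     
in.go                  ┃    │     
ndler.yaml             ┃    │     
er.py                  ┃    │     
                       ┃    │     
ews/                   ┃━━━━━━━━━━
helpers.go             ┃          
                       ┃          


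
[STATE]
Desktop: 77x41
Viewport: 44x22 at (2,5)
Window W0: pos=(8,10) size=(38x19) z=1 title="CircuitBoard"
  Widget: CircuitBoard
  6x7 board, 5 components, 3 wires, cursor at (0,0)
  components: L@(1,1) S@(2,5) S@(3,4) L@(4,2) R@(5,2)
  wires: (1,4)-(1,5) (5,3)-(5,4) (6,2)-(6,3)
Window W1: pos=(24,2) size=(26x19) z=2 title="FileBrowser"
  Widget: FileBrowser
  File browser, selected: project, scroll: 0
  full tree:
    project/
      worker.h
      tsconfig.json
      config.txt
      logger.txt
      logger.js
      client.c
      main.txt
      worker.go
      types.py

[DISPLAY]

                      ┃> [-] project/       
                      ┃    worker.h         
                      ┃    tsconfig.json    
                      ┃    config.txt       
                      ┃    logger.txt       
      ┏━━━━━━━━━━━━━━━┃    logger.js        
      ┃ CircuitBoard  ┃    client.c         
      ┠───────────────┃    main.txt         
      ┃   0 1 2 3 4 5 ┃    worker.go        
      ┃0  [.]         ┃    types.py         
      ┃               ┃                     
      ┃1       L      ┃                     
      ┃               ┃                     
      ┃2              ┃                     
      ┃               ┃                     
      ┃3              ┗━━━━━━━━━━━━━━━━━━━━━
      ┃                                    ┃
      ┃4           L                       ┃
      ┃                                    ┃
      ┃5           R   · ─ ·               ┃
      ┃                                    ┃
      ┃6           · ─ ·                   ┃


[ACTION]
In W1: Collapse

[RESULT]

                      ┃> [+] project/       
                      ┃                     
                      ┃                     
                      ┃                     
                      ┃                     
      ┏━━━━━━━━━━━━━━━┃                     
      ┃ CircuitBoard  ┃                     
      ┠───────────────┃                     
      ┃   0 1 2 3 4 5 ┃                     
      ┃0  [.]         ┃                     
      ┃               ┃                     
      ┃1       L      ┃                     
      ┃               ┃                     
      ┃2              ┃                     
      ┃               ┃                     
      ┃3              ┗━━━━━━━━━━━━━━━━━━━━━
      ┃                                    ┃
      ┃4           L                       ┃
      ┃                                    ┃
      ┃5           R   · ─ ·               ┃
      ┃                                    ┃
      ┃6           · ─ ·                   ┃


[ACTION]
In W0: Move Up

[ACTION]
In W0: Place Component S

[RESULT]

                      ┃> [+] project/       
                      ┃                     
                      ┃                     
                      ┃                     
                      ┃                     
      ┏━━━━━━━━━━━━━━━┃                     
      ┃ CircuitBoard  ┃                     
      ┠───────────────┃                     
      ┃   0 1 2 3 4 5 ┃                     
      ┃0  [S]         ┃                     
      ┃               ┃                     
      ┃1       L      ┃                     
      ┃               ┃                     
      ┃2              ┃                     
      ┃               ┃                     
      ┃3              ┗━━━━━━━━━━━━━━━━━━━━━
      ┃                                    ┃
      ┃4           L                       ┃
      ┃                                    ┃
      ┃5           R   · ─ ·               ┃
      ┃                                    ┃
      ┃6           · ─ ·                   ┃


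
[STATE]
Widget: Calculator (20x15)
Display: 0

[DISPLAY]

                   0
┌───┬───┬───┬───┐   
│ 7 │ 8 │ 9 │ ÷ │   
├───┼───┼───┼───┤   
│ 4 │ 5 │ 6 │ × │   
├───┼───┼───┼───┤   
│ 1 │ 2 │ 3 │ - │   
├───┼───┼───┼───┤   
│ 0 │ . │ = │ + │   
├───┼───┼───┼───┤   
│ C │ MC│ MR│ M+│   
└───┴───┴───┴───┘   
                    
                    
                    


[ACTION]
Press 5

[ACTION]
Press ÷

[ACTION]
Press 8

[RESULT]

                   8
┌───┬───┬───┬───┐   
│ 7 │ 8 │ 9 │ ÷ │   
├───┼───┼───┼───┤   
│ 4 │ 5 │ 6 │ × │   
├───┼───┼───┼───┤   
│ 1 │ 2 │ 3 │ - │   
├───┼───┼───┼───┤   
│ 0 │ . │ = │ + │   
├───┼───┼───┼───┤   
│ C │ MC│ MR│ M+│   
└───┴───┴───┴───┘   
                    
                    
                    


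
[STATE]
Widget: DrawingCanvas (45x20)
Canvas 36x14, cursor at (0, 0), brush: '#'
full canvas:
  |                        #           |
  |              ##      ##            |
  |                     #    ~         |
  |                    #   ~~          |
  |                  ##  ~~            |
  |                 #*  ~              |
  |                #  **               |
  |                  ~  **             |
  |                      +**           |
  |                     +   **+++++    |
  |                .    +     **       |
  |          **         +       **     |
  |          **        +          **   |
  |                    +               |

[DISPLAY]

+                       #                    
              ##      ##                     
                     #    ~                  
                    #   ~~                   
                  ##  ~~                     
                 #*  ~                       
                #  **                        
                  ~  **                      
                      +**                    
                     +   **+++++             
                .    +     **                
          **         +       **              
          **        +          **            
                    +                        
                                             
                                             
                                             
                                             
                                             
                                             


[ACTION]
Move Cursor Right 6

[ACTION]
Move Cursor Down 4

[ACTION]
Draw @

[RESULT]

                        #                    
              ##      ##                     
                     #    ~                  
                    #   ~~                   
      @           ##  ~~                     
                 #*  ~                       
                #  **                        
                  ~  **                      
                      +**                    
                     +   **+++++             
                .    +     **                
          **         +       **              
          **        +          **            
                    +                        
                                             
                                             
                                             
                                             
                                             
                                             


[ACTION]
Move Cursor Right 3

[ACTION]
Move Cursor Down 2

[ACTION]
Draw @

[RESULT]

                        #                    
              ##      ##                     
                     #    ~                  
                    #   ~~                   
      @           ##  ~~                     
                 #*  ~                       
         @      #  **                        
                  ~  **                      
                      +**                    
                     +   **+++++             
                .    +     **                
          **         +       **              
          **        +          **            
                    +                        
                                             
                                             
                                             
                                             
                                             
                                             


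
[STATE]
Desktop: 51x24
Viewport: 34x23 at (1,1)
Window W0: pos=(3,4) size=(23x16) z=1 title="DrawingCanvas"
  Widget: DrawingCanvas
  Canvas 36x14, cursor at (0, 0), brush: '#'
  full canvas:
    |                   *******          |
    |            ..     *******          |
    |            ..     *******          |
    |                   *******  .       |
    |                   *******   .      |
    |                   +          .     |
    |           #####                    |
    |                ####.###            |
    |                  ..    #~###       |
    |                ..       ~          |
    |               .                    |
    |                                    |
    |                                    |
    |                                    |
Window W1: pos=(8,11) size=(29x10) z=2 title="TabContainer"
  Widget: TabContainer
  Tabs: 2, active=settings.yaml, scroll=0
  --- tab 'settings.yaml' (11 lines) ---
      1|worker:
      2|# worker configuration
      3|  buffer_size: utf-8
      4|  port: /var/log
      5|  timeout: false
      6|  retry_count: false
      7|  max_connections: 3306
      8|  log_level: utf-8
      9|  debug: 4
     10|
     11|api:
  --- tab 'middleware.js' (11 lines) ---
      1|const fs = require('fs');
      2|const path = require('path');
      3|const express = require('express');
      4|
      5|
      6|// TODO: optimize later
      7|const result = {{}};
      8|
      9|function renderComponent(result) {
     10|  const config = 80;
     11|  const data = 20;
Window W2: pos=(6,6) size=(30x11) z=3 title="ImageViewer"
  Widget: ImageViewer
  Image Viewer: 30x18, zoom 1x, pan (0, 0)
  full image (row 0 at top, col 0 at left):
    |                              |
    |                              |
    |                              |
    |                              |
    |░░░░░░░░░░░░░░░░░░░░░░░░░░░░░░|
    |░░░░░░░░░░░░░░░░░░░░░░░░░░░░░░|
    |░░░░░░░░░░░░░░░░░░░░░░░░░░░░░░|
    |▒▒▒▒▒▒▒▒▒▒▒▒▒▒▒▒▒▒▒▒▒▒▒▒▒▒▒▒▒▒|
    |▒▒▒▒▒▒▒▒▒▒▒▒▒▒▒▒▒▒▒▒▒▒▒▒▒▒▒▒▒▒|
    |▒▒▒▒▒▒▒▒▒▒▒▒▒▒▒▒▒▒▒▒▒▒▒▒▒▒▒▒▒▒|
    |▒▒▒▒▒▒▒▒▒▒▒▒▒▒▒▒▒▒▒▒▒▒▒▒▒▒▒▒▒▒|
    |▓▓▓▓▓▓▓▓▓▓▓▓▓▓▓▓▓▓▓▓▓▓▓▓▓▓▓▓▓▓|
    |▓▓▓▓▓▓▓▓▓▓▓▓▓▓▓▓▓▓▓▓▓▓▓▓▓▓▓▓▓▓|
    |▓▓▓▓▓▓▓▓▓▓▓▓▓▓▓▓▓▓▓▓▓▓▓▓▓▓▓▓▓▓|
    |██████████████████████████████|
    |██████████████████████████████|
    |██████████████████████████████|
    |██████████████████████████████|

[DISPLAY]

                                  
                                  
                                  
  ┏━━━━━━━━━━━━━━━━━━━━━┓         
  ┃ DrawingCanvas       ┃         
  ┠──┏━━━━━━━━━━━━━━━━━━━━━━━━━━━━
  ┃+ ┃ ImageViewer                
  ┃  ┠────────────────────────────
  ┃  ┃                            
  ┃  ┃                            
  ┃  ┃                            
  ┃  ┃                            
  ┃  ┃░░░░░░░░░░░░░░░░░░░░░░░░░░░░
  ┃  ┃░░░░░░░░░░░░░░░░░░░░░░░░░░░░
  ┃  ┃░░░░░░░░░░░░░░░░░░░░░░░░░░░░
  ┃  ┗━━━━━━━━━━━━━━━━━━━━━━━━━━━━
  ┃    ┃# worker configuration    
  ┃    ┃  buffer_size: utf-8      
  ┗━━━━┃  port: /var/log          
       ┗━━━━━━━━━━━━━━━━━━━━━━━━━━
                                  
                                  
                                  


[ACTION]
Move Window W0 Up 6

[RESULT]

  ┃ DrawingCanvas       ┃         
  ┠─────────────────────┨         
  ┃+                  **┃         
  ┃            ..     **┃         
  ┃            ..     **┃         
  ┃  ┏━━━━━━━━━━━━━━━━━━━━━━━━━━━━
  ┃  ┃ ImageViewer                
  ┃  ┠────────────────────────────
  ┃  ┃                            
  ┃  ┃                            
  ┃  ┃                            
  ┃  ┃                            
  ┃  ┃░░░░░░░░░░░░░░░░░░░░░░░░░░░░
  ┃  ┃░░░░░░░░░░░░░░░░░░░░░░░░░░░░
  ┗━━┃░░░░░░░░░░░░░░░░░░░░░░░░░░░░
     ┗━━━━━━━━━━━━━━━━━━━━━━━━━━━━
       ┃# worker configuration    
       ┃  buffer_size: utf-8      
       ┃  port: /var/log          
       ┗━━━━━━━━━━━━━━━━━━━━━━━━━━
                                  
                                  
                                  


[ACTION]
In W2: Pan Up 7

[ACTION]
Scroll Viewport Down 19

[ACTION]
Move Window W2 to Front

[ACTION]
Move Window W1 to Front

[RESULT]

  ┃ DrawingCanvas       ┃         
  ┠─────────────────────┨         
  ┃+                  **┃         
  ┃            ..     **┃         
  ┃            ..     **┃         
  ┃  ┏━━━━━━━━━━━━━━━━━━━━━━━━━━━━
  ┃  ┃ ImageViewer                
  ┃  ┠────────────────────────────
  ┃  ┃                            
  ┃  ┃                            
  ┃  ┃ ┏━━━━━━━━━━━━━━━━━━━━━━━━━━
  ┃  ┃ ┃ TabContainer             
  ┃  ┃░┠──────────────────────────
  ┃  ┃░┃[settings.yaml]│ middlewar
  ┗━━┃░┃──────────────────────────
     ┗━┃worker:                   
       ┃# worker configuration    
       ┃  buffer_size: utf-8      
       ┃  port: /var/log          
       ┗━━━━━━━━━━━━━━━━━━━━━━━━━━
                                  
                                  
                                  


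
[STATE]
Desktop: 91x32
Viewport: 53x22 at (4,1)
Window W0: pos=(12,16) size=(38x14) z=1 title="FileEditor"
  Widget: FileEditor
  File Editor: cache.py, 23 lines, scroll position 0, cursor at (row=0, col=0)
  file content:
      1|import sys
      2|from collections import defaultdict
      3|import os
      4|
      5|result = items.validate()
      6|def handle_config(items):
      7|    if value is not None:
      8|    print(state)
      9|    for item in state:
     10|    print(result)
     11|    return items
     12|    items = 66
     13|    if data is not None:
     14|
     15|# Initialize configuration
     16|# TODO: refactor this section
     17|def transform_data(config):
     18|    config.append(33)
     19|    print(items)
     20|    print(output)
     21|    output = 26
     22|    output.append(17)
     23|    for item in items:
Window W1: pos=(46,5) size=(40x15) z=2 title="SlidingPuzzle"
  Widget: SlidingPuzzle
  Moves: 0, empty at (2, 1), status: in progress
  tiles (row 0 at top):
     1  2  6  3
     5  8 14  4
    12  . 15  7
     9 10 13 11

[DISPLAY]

                                                     
                                                     
                                                     
                                                     
                                          ┏━━━━━━━━━━
                                          ┃ SlidingPu
                                          ┠──────────
                                          ┃┌────┬────
                                          ┃│  1 │  2 
                                          ┃├────┼────
                                          ┃│  5 │  8 
                                          ┃├────┼────
                                          ┃│ 12 │    
                                          ┃├────┼────
                                          ┃│  9 │ 10 
        ┏━━━━━━━━━━━━━━━━━━━━━━━━━━━━━━━━━┃└────┴────
        ┃ FileEditor                      ┃Moves: 0  
        ┠─────────────────────────────────┃          
        ┃█mport sys                       ┗━━━━━━━━━━
        ┃from collections import defaultdict█┃       
        ┃import os                          ░┃       
        ┃                                   ░┃       


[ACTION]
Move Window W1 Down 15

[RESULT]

                                                     
                                                     
                                                     
                                                     
                                                     
                                                     
                                                     
                                                     
                                                     
                                                     
                                                     
                                                     
                                                     
                                                     
                                                     
        ┏━━━━━━━━━━━━━━━━━━━━━━━━━━━━━━━━━━━━┓       
        ┃ FileEditor                      ┏━━━━━━━━━━
        ┠─────────────────────────────────┃ SlidingPu
        ┃█mport sys                       ┠──────────
        ┃from collections import defaultdi┃┌────┬────
        ┃import os                        ┃│  1 │  2 
        ┃                                 ┃├────┼────


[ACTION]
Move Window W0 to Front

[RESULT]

                                                     
                                                     
                                                     
                                                     
                                                     
                                                     
                                                     
                                                     
                                                     
                                                     
                                                     
                                                     
                                                     
                                                     
                                                     
        ┏━━━━━━━━━━━━━━━━━━━━━━━━━━━━━━━━━━━━┓       
        ┃ FileEditor                         ┃━━━━━━━
        ┠────────────────────────────────────┨idingPu
        ┃█mport sys                         ▲┃───────
        ┃from collections import defaultdict█┃──┬────
        ┃import os                          ░┃1 │  2 
        ┃                                   ░┃──┼────


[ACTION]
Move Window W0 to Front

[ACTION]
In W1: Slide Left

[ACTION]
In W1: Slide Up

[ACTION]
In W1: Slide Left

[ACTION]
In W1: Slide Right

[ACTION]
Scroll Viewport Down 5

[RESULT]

                                                     
                                                     
                                                     
                                                     
                                                     
                                                     
                                                     
                                                     
                                                     
                                                     
        ┏━━━━━━━━━━━━━━━━━━━━━━━━━━━━━━━━━━━━┓       
        ┃ FileEditor                         ┃━━━━━━━
        ┠────────────────────────────────────┨idingPu
        ┃█mport sys                         ▲┃───────
        ┃from collections import defaultdict█┃──┬────
        ┃import os                          ░┃1 │  2 
        ┃                                   ░┃──┼────
        ┃result = items.validate()          ░┃5 │  8 
        ┃def handle_config(items):          ░┃──┼────
        ┃    if value is not None:          ░┃2 │ 15 
        ┃    print(state)                   ░┃──┼────
        ┃    for item in state:             ░┃9 │ 10 
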